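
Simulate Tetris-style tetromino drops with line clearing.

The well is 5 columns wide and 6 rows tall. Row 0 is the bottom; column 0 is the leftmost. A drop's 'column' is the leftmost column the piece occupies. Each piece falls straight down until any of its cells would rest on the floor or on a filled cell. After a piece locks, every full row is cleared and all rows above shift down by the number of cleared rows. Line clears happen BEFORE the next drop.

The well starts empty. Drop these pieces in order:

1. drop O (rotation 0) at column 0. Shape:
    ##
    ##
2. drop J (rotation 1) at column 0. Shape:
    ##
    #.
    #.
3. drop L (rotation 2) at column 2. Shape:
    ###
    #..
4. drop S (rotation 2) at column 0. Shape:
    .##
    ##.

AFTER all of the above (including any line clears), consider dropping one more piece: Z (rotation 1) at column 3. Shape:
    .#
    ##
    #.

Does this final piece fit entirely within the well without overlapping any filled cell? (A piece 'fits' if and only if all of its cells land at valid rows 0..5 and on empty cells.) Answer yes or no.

Drop 1: O rot0 at col 0 lands with bottom-row=0; cleared 0 line(s) (total 0); column heights now [2 2 0 0 0], max=2
Drop 2: J rot1 at col 0 lands with bottom-row=2; cleared 0 line(s) (total 0); column heights now [5 5 0 0 0], max=5
Drop 3: L rot2 at col 2 lands with bottom-row=0; cleared 1 line(s) (total 1); column heights now [4 4 1 0 0], max=4
Drop 4: S rot2 at col 0 lands with bottom-row=4; cleared 0 line(s) (total 1); column heights now [5 6 6 0 0], max=6
Test piece Z rot1 at col 3 (width 2): heights before test = [5 6 6 0 0]; fits = True

Answer: yes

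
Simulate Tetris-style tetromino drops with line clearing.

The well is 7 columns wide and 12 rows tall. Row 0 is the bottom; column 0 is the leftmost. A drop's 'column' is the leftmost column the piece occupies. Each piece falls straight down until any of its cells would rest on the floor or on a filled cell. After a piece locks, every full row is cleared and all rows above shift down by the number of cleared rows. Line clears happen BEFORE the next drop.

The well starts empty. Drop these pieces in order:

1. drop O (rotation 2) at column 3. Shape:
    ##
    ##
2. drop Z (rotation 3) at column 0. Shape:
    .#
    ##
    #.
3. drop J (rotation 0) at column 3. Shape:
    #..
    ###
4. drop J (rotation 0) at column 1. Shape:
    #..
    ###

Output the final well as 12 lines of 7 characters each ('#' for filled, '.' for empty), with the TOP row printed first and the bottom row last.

Drop 1: O rot2 at col 3 lands with bottom-row=0; cleared 0 line(s) (total 0); column heights now [0 0 0 2 2 0 0], max=2
Drop 2: Z rot3 at col 0 lands with bottom-row=0; cleared 0 line(s) (total 0); column heights now [2 3 0 2 2 0 0], max=3
Drop 3: J rot0 at col 3 lands with bottom-row=2; cleared 0 line(s) (total 0); column heights now [2 3 0 4 3 3 0], max=4
Drop 4: J rot0 at col 1 lands with bottom-row=4; cleared 0 line(s) (total 0); column heights now [2 6 5 5 3 3 0], max=6

Answer: .......
.......
.......
.......
.......
.......
.#.....
.###...
...#...
.#.###.
##.##..
#..##..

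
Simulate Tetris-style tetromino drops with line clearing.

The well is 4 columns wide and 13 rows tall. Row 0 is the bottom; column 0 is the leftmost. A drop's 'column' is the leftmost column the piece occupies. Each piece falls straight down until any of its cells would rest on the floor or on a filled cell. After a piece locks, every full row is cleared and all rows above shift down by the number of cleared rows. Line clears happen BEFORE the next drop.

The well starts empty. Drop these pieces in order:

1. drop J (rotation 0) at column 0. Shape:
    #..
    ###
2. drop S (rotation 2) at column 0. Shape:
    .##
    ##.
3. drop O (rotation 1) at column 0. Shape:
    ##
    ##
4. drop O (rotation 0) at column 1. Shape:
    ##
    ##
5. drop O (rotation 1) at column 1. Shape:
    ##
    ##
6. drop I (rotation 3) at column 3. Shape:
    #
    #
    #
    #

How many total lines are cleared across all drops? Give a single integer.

Answer: 1

Derivation:
Drop 1: J rot0 at col 0 lands with bottom-row=0; cleared 0 line(s) (total 0); column heights now [2 1 1 0], max=2
Drop 2: S rot2 at col 0 lands with bottom-row=2; cleared 0 line(s) (total 0); column heights now [3 4 4 0], max=4
Drop 3: O rot1 at col 0 lands with bottom-row=4; cleared 0 line(s) (total 0); column heights now [6 6 4 0], max=6
Drop 4: O rot0 at col 1 lands with bottom-row=6; cleared 0 line(s) (total 0); column heights now [6 8 8 0], max=8
Drop 5: O rot1 at col 1 lands with bottom-row=8; cleared 0 line(s) (total 0); column heights now [6 10 10 0], max=10
Drop 6: I rot3 at col 3 lands with bottom-row=0; cleared 1 line(s) (total 1); column heights now [5 9 9 3], max=9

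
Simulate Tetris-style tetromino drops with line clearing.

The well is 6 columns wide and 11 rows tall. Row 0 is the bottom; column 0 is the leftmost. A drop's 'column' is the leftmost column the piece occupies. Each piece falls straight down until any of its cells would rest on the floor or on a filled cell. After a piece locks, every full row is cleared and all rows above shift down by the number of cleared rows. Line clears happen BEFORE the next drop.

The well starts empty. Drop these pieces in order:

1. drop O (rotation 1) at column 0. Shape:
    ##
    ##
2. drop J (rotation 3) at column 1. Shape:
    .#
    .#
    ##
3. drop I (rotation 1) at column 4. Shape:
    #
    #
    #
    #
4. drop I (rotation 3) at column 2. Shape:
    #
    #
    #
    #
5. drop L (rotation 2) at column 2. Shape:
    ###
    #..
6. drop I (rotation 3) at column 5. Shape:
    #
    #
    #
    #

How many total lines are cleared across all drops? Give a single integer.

Answer: 0

Derivation:
Drop 1: O rot1 at col 0 lands with bottom-row=0; cleared 0 line(s) (total 0); column heights now [2 2 0 0 0 0], max=2
Drop 2: J rot3 at col 1 lands with bottom-row=2; cleared 0 line(s) (total 0); column heights now [2 3 5 0 0 0], max=5
Drop 3: I rot1 at col 4 lands with bottom-row=0; cleared 0 line(s) (total 0); column heights now [2 3 5 0 4 0], max=5
Drop 4: I rot3 at col 2 lands with bottom-row=5; cleared 0 line(s) (total 0); column heights now [2 3 9 0 4 0], max=9
Drop 5: L rot2 at col 2 lands with bottom-row=9; cleared 0 line(s) (total 0); column heights now [2 3 11 11 11 0], max=11
Drop 6: I rot3 at col 5 lands with bottom-row=0; cleared 0 line(s) (total 0); column heights now [2 3 11 11 11 4], max=11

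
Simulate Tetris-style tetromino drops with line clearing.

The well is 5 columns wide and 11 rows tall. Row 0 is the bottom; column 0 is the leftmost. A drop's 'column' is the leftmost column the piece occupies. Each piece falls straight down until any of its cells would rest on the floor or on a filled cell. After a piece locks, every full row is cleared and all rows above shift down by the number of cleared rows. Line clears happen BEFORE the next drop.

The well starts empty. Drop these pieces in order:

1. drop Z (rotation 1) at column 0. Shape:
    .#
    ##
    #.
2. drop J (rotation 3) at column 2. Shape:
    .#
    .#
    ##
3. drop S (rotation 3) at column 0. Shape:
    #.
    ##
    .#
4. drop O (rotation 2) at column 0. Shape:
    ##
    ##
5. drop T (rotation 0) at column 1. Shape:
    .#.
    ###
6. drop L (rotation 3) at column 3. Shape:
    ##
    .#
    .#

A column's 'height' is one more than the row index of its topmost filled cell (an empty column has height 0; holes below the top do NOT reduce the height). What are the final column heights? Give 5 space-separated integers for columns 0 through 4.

Answer: 8 9 10 10 10

Derivation:
Drop 1: Z rot1 at col 0 lands with bottom-row=0; cleared 0 line(s) (total 0); column heights now [2 3 0 0 0], max=3
Drop 2: J rot3 at col 2 lands with bottom-row=0; cleared 0 line(s) (total 0); column heights now [2 3 1 3 0], max=3
Drop 3: S rot3 at col 0 lands with bottom-row=3; cleared 0 line(s) (total 0); column heights now [6 5 1 3 0], max=6
Drop 4: O rot2 at col 0 lands with bottom-row=6; cleared 0 line(s) (total 0); column heights now [8 8 1 3 0], max=8
Drop 5: T rot0 at col 1 lands with bottom-row=8; cleared 0 line(s) (total 0); column heights now [8 9 10 9 0], max=10
Drop 6: L rot3 at col 3 lands with bottom-row=7; cleared 0 line(s) (total 0); column heights now [8 9 10 10 10], max=10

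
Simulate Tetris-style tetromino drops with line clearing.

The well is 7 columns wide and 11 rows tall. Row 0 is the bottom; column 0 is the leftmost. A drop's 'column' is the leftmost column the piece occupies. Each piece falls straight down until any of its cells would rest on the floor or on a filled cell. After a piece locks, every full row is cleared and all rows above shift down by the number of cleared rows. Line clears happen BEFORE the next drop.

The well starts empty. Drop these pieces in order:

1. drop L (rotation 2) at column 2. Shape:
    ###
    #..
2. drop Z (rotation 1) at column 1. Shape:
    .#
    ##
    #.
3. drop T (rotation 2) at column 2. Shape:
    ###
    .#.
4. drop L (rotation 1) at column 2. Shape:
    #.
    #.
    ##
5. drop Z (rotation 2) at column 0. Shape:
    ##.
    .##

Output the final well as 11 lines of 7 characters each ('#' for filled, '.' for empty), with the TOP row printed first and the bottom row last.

Answer: .......
##.....
.##....
..#....
..#....
..##...
..###..
..##...
.##....
.####..
..#....

Derivation:
Drop 1: L rot2 at col 2 lands with bottom-row=0; cleared 0 line(s) (total 0); column heights now [0 0 2 2 2 0 0], max=2
Drop 2: Z rot1 at col 1 lands with bottom-row=1; cleared 0 line(s) (total 0); column heights now [0 3 4 2 2 0 0], max=4
Drop 3: T rot2 at col 2 lands with bottom-row=3; cleared 0 line(s) (total 0); column heights now [0 3 5 5 5 0 0], max=5
Drop 4: L rot1 at col 2 lands with bottom-row=5; cleared 0 line(s) (total 0); column heights now [0 3 8 6 5 0 0], max=8
Drop 5: Z rot2 at col 0 lands with bottom-row=8; cleared 0 line(s) (total 0); column heights now [10 10 9 6 5 0 0], max=10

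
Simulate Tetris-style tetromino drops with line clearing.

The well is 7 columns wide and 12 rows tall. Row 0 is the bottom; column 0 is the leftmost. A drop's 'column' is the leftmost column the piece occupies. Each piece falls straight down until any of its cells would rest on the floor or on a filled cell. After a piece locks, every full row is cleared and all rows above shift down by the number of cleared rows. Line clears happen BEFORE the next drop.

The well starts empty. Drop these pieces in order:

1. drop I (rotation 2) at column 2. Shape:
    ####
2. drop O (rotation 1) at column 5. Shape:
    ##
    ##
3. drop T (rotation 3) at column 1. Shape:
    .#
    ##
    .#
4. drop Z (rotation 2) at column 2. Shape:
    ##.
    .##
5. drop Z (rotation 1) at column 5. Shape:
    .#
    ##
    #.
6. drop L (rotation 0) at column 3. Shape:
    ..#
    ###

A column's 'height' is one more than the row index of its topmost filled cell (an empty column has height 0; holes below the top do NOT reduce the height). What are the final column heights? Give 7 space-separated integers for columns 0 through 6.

Answer: 0 3 5 6 6 7 6

Derivation:
Drop 1: I rot2 at col 2 lands with bottom-row=0; cleared 0 line(s) (total 0); column heights now [0 0 1 1 1 1 0], max=1
Drop 2: O rot1 at col 5 lands with bottom-row=1; cleared 0 line(s) (total 0); column heights now [0 0 1 1 1 3 3], max=3
Drop 3: T rot3 at col 1 lands with bottom-row=1; cleared 0 line(s) (total 0); column heights now [0 3 4 1 1 3 3], max=4
Drop 4: Z rot2 at col 2 lands with bottom-row=3; cleared 0 line(s) (total 0); column heights now [0 3 5 5 4 3 3], max=5
Drop 5: Z rot1 at col 5 lands with bottom-row=3; cleared 0 line(s) (total 0); column heights now [0 3 5 5 4 5 6], max=6
Drop 6: L rot0 at col 3 lands with bottom-row=5; cleared 0 line(s) (total 0); column heights now [0 3 5 6 6 7 6], max=7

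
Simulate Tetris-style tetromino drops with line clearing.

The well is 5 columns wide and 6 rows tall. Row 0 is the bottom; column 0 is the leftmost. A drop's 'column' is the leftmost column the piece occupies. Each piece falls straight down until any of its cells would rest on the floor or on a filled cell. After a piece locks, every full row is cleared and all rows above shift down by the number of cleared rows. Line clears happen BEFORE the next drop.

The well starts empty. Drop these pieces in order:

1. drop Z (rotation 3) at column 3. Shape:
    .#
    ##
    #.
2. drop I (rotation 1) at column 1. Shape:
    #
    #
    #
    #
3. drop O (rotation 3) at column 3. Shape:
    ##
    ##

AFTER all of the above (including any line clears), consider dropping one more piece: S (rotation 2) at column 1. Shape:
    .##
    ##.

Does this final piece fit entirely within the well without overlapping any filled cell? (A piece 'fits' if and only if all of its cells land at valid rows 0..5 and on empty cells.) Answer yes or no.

Drop 1: Z rot3 at col 3 lands with bottom-row=0; cleared 0 line(s) (total 0); column heights now [0 0 0 2 3], max=3
Drop 2: I rot1 at col 1 lands with bottom-row=0; cleared 0 line(s) (total 0); column heights now [0 4 0 2 3], max=4
Drop 3: O rot3 at col 3 lands with bottom-row=3; cleared 0 line(s) (total 0); column heights now [0 4 0 5 5], max=5
Test piece S rot2 at col 1 (width 3): heights before test = [0 4 0 5 5]; fits = True

Answer: yes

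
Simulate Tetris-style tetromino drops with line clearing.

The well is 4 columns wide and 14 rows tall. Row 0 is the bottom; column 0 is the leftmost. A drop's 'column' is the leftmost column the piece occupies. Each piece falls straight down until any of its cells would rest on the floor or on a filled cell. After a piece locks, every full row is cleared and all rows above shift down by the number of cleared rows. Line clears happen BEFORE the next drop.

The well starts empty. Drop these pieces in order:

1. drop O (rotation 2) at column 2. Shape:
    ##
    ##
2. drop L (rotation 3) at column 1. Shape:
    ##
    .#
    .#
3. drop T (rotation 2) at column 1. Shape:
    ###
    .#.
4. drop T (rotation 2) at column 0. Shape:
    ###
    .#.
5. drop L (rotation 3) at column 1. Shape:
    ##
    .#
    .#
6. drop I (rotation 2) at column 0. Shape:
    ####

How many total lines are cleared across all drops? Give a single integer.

Answer: 1

Derivation:
Drop 1: O rot2 at col 2 lands with bottom-row=0; cleared 0 line(s) (total 0); column heights now [0 0 2 2], max=2
Drop 2: L rot3 at col 1 lands with bottom-row=2; cleared 0 line(s) (total 0); column heights now [0 5 5 2], max=5
Drop 3: T rot2 at col 1 lands with bottom-row=5; cleared 0 line(s) (total 0); column heights now [0 7 7 7], max=7
Drop 4: T rot2 at col 0 lands with bottom-row=7; cleared 0 line(s) (total 0); column heights now [9 9 9 7], max=9
Drop 5: L rot3 at col 1 lands with bottom-row=9; cleared 0 line(s) (total 0); column heights now [9 12 12 7], max=12
Drop 6: I rot2 at col 0 lands with bottom-row=12; cleared 1 line(s) (total 1); column heights now [9 12 12 7], max=12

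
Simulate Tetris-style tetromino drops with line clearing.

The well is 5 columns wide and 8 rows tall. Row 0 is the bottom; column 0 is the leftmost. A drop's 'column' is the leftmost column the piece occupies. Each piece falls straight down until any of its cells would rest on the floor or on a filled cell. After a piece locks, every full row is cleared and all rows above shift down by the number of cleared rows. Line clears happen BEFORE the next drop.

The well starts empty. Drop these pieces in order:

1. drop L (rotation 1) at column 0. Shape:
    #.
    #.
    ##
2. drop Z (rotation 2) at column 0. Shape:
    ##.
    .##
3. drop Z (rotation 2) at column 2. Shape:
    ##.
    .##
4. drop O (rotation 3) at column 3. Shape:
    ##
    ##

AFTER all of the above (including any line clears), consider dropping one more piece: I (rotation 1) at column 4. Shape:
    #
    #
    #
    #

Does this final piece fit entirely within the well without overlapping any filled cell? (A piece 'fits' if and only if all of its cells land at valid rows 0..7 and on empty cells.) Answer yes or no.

Answer: no

Derivation:
Drop 1: L rot1 at col 0 lands with bottom-row=0; cleared 0 line(s) (total 0); column heights now [3 1 0 0 0], max=3
Drop 2: Z rot2 at col 0 lands with bottom-row=2; cleared 0 line(s) (total 0); column heights now [4 4 3 0 0], max=4
Drop 3: Z rot2 at col 2 lands with bottom-row=2; cleared 1 line(s) (total 1); column heights now [3 3 3 3 0], max=3
Drop 4: O rot3 at col 3 lands with bottom-row=3; cleared 0 line(s) (total 1); column heights now [3 3 3 5 5], max=5
Test piece I rot1 at col 4 (width 1): heights before test = [3 3 3 5 5]; fits = False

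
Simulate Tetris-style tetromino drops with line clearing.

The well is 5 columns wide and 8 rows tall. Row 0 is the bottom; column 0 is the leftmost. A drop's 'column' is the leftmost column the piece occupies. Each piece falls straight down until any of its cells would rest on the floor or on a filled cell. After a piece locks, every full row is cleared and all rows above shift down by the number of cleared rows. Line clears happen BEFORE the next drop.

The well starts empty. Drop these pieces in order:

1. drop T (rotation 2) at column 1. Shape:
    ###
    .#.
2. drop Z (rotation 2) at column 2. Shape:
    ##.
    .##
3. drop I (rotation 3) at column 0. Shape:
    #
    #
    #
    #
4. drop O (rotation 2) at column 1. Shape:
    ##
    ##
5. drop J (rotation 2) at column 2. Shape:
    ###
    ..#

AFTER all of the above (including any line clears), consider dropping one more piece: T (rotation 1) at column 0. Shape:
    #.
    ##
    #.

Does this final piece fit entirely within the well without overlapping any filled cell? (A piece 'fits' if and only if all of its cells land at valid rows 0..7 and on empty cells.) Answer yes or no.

Drop 1: T rot2 at col 1 lands with bottom-row=0; cleared 0 line(s) (total 0); column heights now [0 2 2 2 0], max=2
Drop 2: Z rot2 at col 2 lands with bottom-row=2; cleared 0 line(s) (total 0); column heights now [0 2 4 4 3], max=4
Drop 3: I rot3 at col 0 lands with bottom-row=0; cleared 0 line(s) (total 0); column heights now [4 2 4 4 3], max=4
Drop 4: O rot2 at col 1 lands with bottom-row=4; cleared 0 line(s) (total 0); column heights now [4 6 6 4 3], max=6
Drop 5: J rot2 at col 2 lands with bottom-row=5; cleared 0 line(s) (total 0); column heights now [4 6 7 7 7], max=7
Test piece T rot1 at col 0 (width 2): heights before test = [4 6 7 7 7]; fits = True

Answer: yes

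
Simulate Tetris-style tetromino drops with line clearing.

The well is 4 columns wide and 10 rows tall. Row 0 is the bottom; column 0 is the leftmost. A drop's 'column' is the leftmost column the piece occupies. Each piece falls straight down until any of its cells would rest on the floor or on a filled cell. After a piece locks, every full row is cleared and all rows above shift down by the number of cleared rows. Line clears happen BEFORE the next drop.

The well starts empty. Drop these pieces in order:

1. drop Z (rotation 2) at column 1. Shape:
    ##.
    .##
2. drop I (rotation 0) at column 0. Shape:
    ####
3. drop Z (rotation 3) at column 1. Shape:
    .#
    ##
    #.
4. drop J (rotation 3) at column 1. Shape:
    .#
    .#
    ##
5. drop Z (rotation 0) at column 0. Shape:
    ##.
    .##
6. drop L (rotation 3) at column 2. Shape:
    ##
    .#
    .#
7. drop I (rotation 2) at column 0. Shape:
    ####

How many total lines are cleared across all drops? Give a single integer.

Answer: 3

Derivation:
Drop 1: Z rot2 at col 1 lands with bottom-row=0; cleared 0 line(s) (total 0); column heights now [0 2 2 1], max=2
Drop 2: I rot0 at col 0 lands with bottom-row=2; cleared 1 line(s) (total 1); column heights now [0 2 2 1], max=2
Drop 3: Z rot3 at col 1 lands with bottom-row=2; cleared 0 line(s) (total 1); column heights now [0 4 5 1], max=5
Drop 4: J rot3 at col 1 lands with bottom-row=5; cleared 0 line(s) (total 1); column heights now [0 6 8 1], max=8
Drop 5: Z rot0 at col 0 lands with bottom-row=8; cleared 0 line(s) (total 1); column heights now [10 10 9 1], max=10
Drop 6: L rot3 at col 2 lands with bottom-row=7; cleared 1 line(s) (total 2); column heights now [0 9 9 9], max=9
Drop 7: I rot2 at col 0 lands with bottom-row=9; cleared 1 line(s) (total 3); column heights now [0 9 9 9], max=9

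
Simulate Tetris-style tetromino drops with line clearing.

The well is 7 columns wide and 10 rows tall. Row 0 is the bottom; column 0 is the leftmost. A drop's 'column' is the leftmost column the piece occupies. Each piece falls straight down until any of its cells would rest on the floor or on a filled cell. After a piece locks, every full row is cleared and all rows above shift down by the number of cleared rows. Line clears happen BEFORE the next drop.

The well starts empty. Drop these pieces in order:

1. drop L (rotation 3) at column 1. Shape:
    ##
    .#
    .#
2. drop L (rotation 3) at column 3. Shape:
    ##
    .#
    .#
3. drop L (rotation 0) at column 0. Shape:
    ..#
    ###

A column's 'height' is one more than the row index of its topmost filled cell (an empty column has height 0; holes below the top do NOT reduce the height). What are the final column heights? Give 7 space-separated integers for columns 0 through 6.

Drop 1: L rot3 at col 1 lands with bottom-row=0; cleared 0 line(s) (total 0); column heights now [0 3 3 0 0 0 0], max=3
Drop 2: L rot3 at col 3 lands with bottom-row=0; cleared 0 line(s) (total 0); column heights now [0 3 3 3 3 0 0], max=3
Drop 3: L rot0 at col 0 lands with bottom-row=3; cleared 0 line(s) (total 0); column heights now [4 4 5 3 3 0 0], max=5

Answer: 4 4 5 3 3 0 0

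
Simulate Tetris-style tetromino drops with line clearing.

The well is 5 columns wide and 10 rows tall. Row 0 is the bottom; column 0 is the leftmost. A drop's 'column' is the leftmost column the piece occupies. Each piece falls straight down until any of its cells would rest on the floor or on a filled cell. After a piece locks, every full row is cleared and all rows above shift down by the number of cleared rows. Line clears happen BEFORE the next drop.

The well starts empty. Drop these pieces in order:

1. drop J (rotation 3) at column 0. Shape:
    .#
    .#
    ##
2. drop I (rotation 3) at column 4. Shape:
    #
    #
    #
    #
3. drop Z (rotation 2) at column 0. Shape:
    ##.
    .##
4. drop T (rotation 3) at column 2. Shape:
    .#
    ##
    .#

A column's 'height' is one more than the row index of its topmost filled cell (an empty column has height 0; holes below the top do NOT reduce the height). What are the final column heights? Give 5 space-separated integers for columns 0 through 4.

Drop 1: J rot3 at col 0 lands with bottom-row=0; cleared 0 line(s) (total 0); column heights now [1 3 0 0 0], max=3
Drop 2: I rot3 at col 4 lands with bottom-row=0; cleared 0 line(s) (total 0); column heights now [1 3 0 0 4], max=4
Drop 3: Z rot2 at col 0 lands with bottom-row=3; cleared 0 line(s) (total 0); column heights now [5 5 4 0 4], max=5
Drop 4: T rot3 at col 2 lands with bottom-row=3; cleared 0 line(s) (total 0); column heights now [5 5 5 6 4], max=6

Answer: 5 5 5 6 4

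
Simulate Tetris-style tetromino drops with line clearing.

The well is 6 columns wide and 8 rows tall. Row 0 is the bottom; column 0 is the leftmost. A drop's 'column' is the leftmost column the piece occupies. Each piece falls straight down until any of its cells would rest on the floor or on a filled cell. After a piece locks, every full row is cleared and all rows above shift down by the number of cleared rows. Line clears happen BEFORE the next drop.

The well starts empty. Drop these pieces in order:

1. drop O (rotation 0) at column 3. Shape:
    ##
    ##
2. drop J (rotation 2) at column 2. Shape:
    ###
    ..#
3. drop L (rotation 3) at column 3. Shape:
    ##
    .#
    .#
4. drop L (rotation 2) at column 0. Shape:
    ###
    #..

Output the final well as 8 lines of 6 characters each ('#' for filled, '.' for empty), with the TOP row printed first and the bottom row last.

Drop 1: O rot0 at col 3 lands with bottom-row=0; cleared 0 line(s) (total 0); column heights now [0 0 0 2 2 0], max=2
Drop 2: J rot2 at col 2 lands with bottom-row=2; cleared 0 line(s) (total 0); column heights now [0 0 4 4 4 0], max=4
Drop 3: L rot3 at col 3 lands with bottom-row=4; cleared 0 line(s) (total 0); column heights now [0 0 4 7 7 0], max=7
Drop 4: L rot2 at col 0 lands with bottom-row=3; cleared 0 line(s) (total 0); column heights now [5 5 5 7 7 0], max=7

Answer: ......
...##.
....#.
###.#.
#.###.
....#.
...##.
...##.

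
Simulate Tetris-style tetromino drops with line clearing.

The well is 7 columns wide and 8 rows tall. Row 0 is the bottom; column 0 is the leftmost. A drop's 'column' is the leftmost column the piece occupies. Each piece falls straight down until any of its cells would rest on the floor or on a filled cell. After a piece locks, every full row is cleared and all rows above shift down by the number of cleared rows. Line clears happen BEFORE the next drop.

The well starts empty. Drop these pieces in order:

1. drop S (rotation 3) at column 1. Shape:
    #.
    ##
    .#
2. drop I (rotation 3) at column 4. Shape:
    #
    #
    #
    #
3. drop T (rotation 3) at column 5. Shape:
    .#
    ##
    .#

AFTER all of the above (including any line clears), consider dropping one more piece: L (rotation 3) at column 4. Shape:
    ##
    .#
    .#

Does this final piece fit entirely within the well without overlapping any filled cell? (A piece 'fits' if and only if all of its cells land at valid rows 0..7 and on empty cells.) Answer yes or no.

Answer: yes

Derivation:
Drop 1: S rot3 at col 1 lands with bottom-row=0; cleared 0 line(s) (total 0); column heights now [0 3 2 0 0 0 0], max=3
Drop 2: I rot3 at col 4 lands with bottom-row=0; cleared 0 line(s) (total 0); column heights now [0 3 2 0 4 0 0], max=4
Drop 3: T rot3 at col 5 lands with bottom-row=0; cleared 0 line(s) (total 0); column heights now [0 3 2 0 4 2 3], max=4
Test piece L rot3 at col 4 (width 2): heights before test = [0 3 2 0 4 2 3]; fits = True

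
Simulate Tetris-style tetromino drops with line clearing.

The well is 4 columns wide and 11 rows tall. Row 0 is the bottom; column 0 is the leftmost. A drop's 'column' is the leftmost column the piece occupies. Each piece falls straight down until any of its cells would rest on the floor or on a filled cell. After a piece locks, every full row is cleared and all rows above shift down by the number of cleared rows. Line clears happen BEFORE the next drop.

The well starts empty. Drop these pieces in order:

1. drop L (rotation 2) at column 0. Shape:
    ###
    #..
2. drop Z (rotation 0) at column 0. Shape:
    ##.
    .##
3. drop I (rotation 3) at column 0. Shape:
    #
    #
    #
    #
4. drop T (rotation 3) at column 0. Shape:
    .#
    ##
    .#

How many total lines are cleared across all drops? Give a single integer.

Drop 1: L rot2 at col 0 lands with bottom-row=0; cleared 0 line(s) (total 0); column heights now [2 2 2 0], max=2
Drop 2: Z rot0 at col 0 lands with bottom-row=2; cleared 0 line(s) (total 0); column heights now [4 4 3 0], max=4
Drop 3: I rot3 at col 0 lands with bottom-row=4; cleared 0 line(s) (total 0); column heights now [8 4 3 0], max=8
Drop 4: T rot3 at col 0 lands with bottom-row=7; cleared 0 line(s) (total 0); column heights now [9 10 3 0], max=10

Answer: 0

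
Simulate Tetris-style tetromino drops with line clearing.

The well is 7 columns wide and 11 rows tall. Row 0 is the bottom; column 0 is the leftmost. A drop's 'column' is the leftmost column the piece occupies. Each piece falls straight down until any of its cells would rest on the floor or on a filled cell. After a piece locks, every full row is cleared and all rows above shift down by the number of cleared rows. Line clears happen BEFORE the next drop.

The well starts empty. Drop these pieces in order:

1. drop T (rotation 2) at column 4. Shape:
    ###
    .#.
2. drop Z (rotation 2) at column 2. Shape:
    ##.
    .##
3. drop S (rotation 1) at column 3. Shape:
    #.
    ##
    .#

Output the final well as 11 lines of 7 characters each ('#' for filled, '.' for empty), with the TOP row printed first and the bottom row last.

Drop 1: T rot2 at col 4 lands with bottom-row=0; cleared 0 line(s) (total 0); column heights now [0 0 0 0 2 2 2], max=2
Drop 2: Z rot2 at col 2 lands with bottom-row=2; cleared 0 line(s) (total 0); column heights now [0 0 4 4 3 2 2], max=4
Drop 3: S rot1 at col 3 lands with bottom-row=3; cleared 0 line(s) (total 0); column heights now [0 0 4 6 5 2 2], max=6

Answer: .......
.......
.......
.......
.......
...#...
...##..
..###..
...##..
....###
.....#.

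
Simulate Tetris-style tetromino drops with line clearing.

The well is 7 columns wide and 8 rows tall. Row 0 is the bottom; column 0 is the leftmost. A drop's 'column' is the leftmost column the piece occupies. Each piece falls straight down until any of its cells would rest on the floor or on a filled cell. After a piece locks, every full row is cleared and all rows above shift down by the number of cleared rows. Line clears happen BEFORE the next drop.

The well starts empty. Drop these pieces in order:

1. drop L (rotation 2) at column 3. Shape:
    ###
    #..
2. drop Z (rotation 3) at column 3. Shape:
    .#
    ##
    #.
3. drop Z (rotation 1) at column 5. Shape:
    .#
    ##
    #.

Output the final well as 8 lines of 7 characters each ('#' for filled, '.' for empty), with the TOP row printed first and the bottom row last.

Drop 1: L rot2 at col 3 lands with bottom-row=0; cleared 0 line(s) (total 0); column heights now [0 0 0 2 2 2 0], max=2
Drop 2: Z rot3 at col 3 lands with bottom-row=2; cleared 0 line(s) (total 0); column heights now [0 0 0 4 5 2 0], max=5
Drop 3: Z rot1 at col 5 lands with bottom-row=2; cleared 0 line(s) (total 0); column heights now [0 0 0 4 5 4 5], max=5

Answer: .......
.......
.......
....#.#
...####
...#.#.
...###.
...#...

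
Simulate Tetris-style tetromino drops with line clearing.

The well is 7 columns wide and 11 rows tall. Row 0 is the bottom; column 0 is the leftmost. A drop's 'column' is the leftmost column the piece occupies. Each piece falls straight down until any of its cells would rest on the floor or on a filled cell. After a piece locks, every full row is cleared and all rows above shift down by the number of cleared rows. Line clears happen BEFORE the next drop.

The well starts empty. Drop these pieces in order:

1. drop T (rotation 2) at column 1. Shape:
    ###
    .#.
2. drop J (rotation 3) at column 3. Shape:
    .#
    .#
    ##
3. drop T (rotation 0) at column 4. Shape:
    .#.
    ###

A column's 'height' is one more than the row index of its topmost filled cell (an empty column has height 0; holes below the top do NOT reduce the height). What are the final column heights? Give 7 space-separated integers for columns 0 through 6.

Drop 1: T rot2 at col 1 lands with bottom-row=0; cleared 0 line(s) (total 0); column heights now [0 2 2 2 0 0 0], max=2
Drop 2: J rot3 at col 3 lands with bottom-row=2; cleared 0 line(s) (total 0); column heights now [0 2 2 3 5 0 0], max=5
Drop 3: T rot0 at col 4 lands with bottom-row=5; cleared 0 line(s) (total 0); column heights now [0 2 2 3 6 7 6], max=7

Answer: 0 2 2 3 6 7 6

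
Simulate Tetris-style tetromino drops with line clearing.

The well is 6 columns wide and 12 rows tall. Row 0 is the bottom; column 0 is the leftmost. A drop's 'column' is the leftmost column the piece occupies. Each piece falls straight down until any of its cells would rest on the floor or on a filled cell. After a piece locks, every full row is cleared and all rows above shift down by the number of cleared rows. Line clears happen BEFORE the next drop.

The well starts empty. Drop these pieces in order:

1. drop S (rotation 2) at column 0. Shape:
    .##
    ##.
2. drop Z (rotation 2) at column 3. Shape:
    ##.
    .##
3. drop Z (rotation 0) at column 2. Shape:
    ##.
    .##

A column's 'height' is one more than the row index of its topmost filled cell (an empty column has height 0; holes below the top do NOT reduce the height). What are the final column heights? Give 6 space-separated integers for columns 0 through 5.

Drop 1: S rot2 at col 0 lands with bottom-row=0; cleared 0 line(s) (total 0); column heights now [1 2 2 0 0 0], max=2
Drop 2: Z rot2 at col 3 lands with bottom-row=0; cleared 0 line(s) (total 0); column heights now [1 2 2 2 2 1], max=2
Drop 3: Z rot0 at col 2 lands with bottom-row=2; cleared 0 line(s) (total 0); column heights now [1 2 4 4 3 1], max=4

Answer: 1 2 4 4 3 1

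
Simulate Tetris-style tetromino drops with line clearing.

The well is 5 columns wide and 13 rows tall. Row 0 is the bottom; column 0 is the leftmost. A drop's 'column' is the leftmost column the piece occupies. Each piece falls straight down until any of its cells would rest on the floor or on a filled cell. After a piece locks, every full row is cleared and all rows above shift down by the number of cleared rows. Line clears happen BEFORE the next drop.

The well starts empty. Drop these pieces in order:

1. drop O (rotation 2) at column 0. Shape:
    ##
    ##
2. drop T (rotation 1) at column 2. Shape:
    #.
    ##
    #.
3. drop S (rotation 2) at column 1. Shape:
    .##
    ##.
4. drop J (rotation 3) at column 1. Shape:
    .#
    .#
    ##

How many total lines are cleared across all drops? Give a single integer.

Drop 1: O rot2 at col 0 lands with bottom-row=0; cleared 0 line(s) (total 0); column heights now [2 2 0 0 0], max=2
Drop 2: T rot1 at col 2 lands with bottom-row=0; cleared 0 line(s) (total 0); column heights now [2 2 3 2 0], max=3
Drop 3: S rot2 at col 1 lands with bottom-row=3; cleared 0 line(s) (total 0); column heights now [2 4 5 5 0], max=5
Drop 4: J rot3 at col 1 lands with bottom-row=5; cleared 0 line(s) (total 0); column heights now [2 6 8 5 0], max=8

Answer: 0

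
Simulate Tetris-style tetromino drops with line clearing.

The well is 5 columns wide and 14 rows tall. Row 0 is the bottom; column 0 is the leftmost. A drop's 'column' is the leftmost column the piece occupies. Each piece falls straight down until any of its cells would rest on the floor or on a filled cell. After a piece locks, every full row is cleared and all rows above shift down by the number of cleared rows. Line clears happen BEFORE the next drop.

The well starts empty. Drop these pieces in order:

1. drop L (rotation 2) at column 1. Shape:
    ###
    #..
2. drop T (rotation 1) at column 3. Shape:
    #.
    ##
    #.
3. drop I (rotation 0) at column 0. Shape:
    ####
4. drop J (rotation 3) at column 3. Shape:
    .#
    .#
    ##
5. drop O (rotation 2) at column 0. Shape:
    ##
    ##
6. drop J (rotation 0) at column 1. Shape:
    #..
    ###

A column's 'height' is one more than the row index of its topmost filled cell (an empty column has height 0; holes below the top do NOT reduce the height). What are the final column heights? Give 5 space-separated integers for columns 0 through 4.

Answer: 8 10 9 9 9

Derivation:
Drop 1: L rot2 at col 1 lands with bottom-row=0; cleared 0 line(s) (total 0); column heights now [0 2 2 2 0], max=2
Drop 2: T rot1 at col 3 lands with bottom-row=2; cleared 0 line(s) (total 0); column heights now [0 2 2 5 4], max=5
Drop 3: I rot0 at col 0 lands with bottom-row=5; cleared 0 line(s) (total 0); column heights now [6 6 6 6 4], max=6
Drop 4: J rot3 at col 3 lands with bottom-row=6; cleared 0 line(s) (total 0); column heights now [6 6 6 7 9], max=9
Drop 5: O rot2 at col 0 lands with bottom-row=6; cleared 0 line(s) (total 0); column heights now [8 8 6 7 9], max=9
Drop 6: J rot0 at col 1 lands with bottom-row=8; cleared 0 line(s) (total 0); column heights now [8 10 9 9 9], max=10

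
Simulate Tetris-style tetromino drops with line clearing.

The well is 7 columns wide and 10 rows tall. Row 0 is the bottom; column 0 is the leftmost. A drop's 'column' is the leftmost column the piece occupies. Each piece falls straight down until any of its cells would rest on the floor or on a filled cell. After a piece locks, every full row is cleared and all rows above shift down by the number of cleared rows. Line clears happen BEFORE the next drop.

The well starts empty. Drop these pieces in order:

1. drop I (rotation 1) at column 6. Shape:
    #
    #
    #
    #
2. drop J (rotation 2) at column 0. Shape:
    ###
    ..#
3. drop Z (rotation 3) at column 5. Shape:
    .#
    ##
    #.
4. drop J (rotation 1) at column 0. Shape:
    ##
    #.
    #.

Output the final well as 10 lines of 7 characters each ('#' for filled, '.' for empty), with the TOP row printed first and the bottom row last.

Drop 1: I rot1 at col 6 lands with bottom-row=0; cleared 0 line(s) (total 0); column heights now [0 0 0 0 0 0 4], max=4
Drop 2: J rot2 at col 0 lands with bottom-row=0; cleared 0 line(s) (total 0); column heights now [2 2 2 0 0 0 4], max=4
Drop 3: Z rot3 at col 5 lands with bottom-row=3; cleared 0 line(s) (total 0); column heights now [2 2 2 0 0 5 6], max=6
Drop 4: J rot1 at col 0 lands with bottom-row=2; cleared 0 line(s) (total 0); column heights now [5 5 2 0 0 5 6], max=6

Answer: .......
.......
.......
.......
......#
##...##
#....##
#.....#
###...#
..#...#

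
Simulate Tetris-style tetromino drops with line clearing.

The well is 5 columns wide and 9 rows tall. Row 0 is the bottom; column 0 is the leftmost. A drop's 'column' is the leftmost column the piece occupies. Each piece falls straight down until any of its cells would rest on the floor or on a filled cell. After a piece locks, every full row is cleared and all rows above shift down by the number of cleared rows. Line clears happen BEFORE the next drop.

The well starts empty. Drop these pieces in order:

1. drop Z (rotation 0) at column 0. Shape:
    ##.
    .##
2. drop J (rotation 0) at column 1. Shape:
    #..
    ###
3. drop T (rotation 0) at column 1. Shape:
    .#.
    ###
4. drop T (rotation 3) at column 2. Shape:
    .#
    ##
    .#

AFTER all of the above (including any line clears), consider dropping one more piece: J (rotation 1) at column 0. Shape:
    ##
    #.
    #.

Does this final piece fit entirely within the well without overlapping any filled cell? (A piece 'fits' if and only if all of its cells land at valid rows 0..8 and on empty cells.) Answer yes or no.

Drop 1: Z rot0 at col 0 lands with bottom-row=0; cleared 0 line(s) (total 0); column heights now [2 2 1 0 0], max=2
Drop 2: J rot0 at col 1 lands with bottom-row=2; cleared 0 line(s) (total 0); column heights now [2 4 3 3 0], max=4
Drop 3: T rot0 at col 1 lands with bottom-row=4; cleared 0 line(s) (total 0); column heights now [2 5 6 5 0], max=6
Drop 4: T rot3 at col 2 lands with bottom-row=5; cleared 0 line(s) (total 0); column heights now [2 5 7 8 0], max=8
Test piece J rot1 at col 0 (width 2): heights before test = [2 5 7 8 0]; fits = True

Answer: yes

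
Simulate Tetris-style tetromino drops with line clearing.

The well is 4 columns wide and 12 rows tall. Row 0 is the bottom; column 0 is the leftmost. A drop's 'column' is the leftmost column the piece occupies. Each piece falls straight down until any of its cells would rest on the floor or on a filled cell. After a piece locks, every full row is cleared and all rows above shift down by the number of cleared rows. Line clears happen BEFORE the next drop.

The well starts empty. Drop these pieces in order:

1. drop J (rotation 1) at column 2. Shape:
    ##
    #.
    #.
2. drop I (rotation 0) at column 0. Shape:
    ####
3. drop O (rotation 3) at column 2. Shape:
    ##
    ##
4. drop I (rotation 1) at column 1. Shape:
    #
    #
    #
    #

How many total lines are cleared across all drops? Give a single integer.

Answer: 1

Derivation:
Drop 1: J rot1 at col 2 lands with bottom-row=0; cleared 0 line(s) (total 0); column heights now [0 0 3 3], max=3
Drop 2: I rot0 at col 0 lands with bottom-row=3; cleared 1 line(s) (total 1); column heights now [0 0 3 3], max=3
Drop 3: O rot3 at col 2 lands with bottom-row=3; cleared 0 line(s) (total 1); column heights now [0 0 5 5], max=5
Drop 4: I rot1 at col 1 lands with bottom-row=0; cleared 0 line(s) (total 1); column heights now [0 4 5 5], max=5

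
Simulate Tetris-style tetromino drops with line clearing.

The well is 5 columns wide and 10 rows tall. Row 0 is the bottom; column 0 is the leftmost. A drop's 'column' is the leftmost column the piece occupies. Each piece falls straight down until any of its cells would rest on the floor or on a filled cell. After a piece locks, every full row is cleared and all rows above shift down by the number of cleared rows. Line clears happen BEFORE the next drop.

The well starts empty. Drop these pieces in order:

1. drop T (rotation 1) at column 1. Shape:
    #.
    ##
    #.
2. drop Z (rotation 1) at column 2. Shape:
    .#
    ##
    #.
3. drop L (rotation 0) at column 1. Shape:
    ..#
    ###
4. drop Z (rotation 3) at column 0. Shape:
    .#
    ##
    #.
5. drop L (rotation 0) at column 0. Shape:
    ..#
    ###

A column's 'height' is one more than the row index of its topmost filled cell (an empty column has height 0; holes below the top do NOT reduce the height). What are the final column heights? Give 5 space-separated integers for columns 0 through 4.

Answer: 9 9 10 7 0

Derivation:
Drop 1: T rot1 at col 1 lands with bottom-row=0; cleared 0 line(s) (total 0); column heights now [0 3 2 0 0], max=3
Drop 2: Z rot1 at col 2 lands with bottom-row=2; cleared 0 line(s) (total 0); column heights now [0 3 4 5 0], max=5
Drop 3: L rot0 at col 1 lands with bottom-row=5; cleared 0 line(s) (total 0); column heights now [0 6 6 7 0], max=7
Drop 4: Z rot3 at col 0 lands with bottom-row=5; cleared 0 line(s) (total 0); column heights now [7 8 6 7 0], max=8
Drop 5: L rot0 at col 0 lands with bottom-row=8; cleared 0 line(s) (total 0); column heights now [9 9 10 7 0], max=10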